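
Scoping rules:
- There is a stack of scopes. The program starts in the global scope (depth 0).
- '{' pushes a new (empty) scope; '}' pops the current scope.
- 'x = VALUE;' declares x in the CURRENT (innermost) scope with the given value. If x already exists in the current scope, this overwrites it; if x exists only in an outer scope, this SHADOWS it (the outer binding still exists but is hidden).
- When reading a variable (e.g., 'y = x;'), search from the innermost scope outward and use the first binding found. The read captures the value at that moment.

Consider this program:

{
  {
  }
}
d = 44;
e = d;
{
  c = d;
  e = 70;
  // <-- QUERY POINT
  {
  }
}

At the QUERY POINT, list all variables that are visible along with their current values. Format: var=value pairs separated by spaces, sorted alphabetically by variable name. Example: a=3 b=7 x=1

Answer: c=44 d=44 e=70

Derivation:
Step 1: enter scope (depth=1)
Step 2: enter scope (depth=2)
Step 3: exit scope (depth=1)
Step 4: exit scope (depth=0)
Step 5: declare d=44 at depth 0
Step 6: declare e=(read d)=44 at depth 0
Step 7: enter scope (depth=1)
Step 8: declare c=(read d)=44 at depth 1
Step 9: declare e=70 at depth 1
Visible at query point: c=44 d=44 e=70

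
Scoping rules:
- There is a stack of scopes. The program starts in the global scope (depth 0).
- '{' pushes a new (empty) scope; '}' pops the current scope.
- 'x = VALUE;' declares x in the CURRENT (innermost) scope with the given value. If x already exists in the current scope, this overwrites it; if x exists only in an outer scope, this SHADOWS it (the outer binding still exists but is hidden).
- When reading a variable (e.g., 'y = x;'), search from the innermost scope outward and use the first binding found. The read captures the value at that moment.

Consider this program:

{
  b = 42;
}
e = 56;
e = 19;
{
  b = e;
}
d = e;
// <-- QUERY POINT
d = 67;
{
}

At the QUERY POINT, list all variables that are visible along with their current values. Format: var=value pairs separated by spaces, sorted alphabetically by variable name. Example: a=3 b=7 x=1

Answer: d=19 e=19

Derivation:
Step 1: enter scope (depth=1)
Step 2: declare b=42 at depth 1
Step 3: exit scope (depth=0)
Step 4: declare e=56 at depth 0
Step 5: declare e=19 at depth 0
Step 6: enter scope (depth=1)
Step 7: declare b=(read e)=19 at depth 1
Step 8: exit scope (depth=0)
Step 9: declare d=(read e)=19 at depth 0
Visible at query point: d=19 e=19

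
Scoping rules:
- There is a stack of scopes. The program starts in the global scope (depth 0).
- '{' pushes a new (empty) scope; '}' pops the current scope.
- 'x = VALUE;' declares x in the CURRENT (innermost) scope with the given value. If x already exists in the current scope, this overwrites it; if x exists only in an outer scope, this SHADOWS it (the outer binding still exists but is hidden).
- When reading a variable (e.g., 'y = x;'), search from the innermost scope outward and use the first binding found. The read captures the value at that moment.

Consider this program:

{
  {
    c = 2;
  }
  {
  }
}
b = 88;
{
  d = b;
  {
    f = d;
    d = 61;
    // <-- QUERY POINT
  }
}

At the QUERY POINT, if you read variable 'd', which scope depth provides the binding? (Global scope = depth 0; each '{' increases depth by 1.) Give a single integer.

Step 1: enter scope (depth=1)
Step 2: enter scope (depth=2)
Step 3: declare c=2 at depth 2
Step 4: exit scope (depth=1)
Step 5: enter scope (depth=2)
Step 6: exit scope (depth=1)
Step 7: exit scope (depth=0)
Step 8: declare b=88 at depth 0
Step 9: enter scope (depth=1)
Step 10: declare d=(read b)=88 at depth 1
Step 11: enter scope (depth=2)
Step 12: declare f=(read d)=88 at depth 2
Step 13: declare d=61 at depth 2
Visible at query point: b=88 d=61 f=88

Answer: 2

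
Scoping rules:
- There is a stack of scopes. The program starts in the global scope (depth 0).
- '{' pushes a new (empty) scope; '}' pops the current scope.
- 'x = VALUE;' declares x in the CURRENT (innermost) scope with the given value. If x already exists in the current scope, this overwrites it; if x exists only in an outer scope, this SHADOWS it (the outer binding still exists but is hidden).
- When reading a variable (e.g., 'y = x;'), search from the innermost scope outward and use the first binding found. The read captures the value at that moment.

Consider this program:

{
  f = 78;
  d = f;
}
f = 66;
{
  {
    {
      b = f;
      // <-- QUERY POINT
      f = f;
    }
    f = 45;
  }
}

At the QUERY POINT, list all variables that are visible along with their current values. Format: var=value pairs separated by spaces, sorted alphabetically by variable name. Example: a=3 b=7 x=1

Step 1: enter scope (depth=1)
Step 2: declare f=78 at depth 1
Step 3: declare d=(read f)=78 at depth 1
Step 4: exit scope (depth=0)
Step 5: declare f=66 at depth 0
Step 6: enter scope (depth=1)
Step 7: enter scope (depth=2)
Step 8: enter scope (depth=3)
Step 9: declare b=(read f)=66 at depth 3
Visible at query point: b=66 f=66

Answer: b=66 f=66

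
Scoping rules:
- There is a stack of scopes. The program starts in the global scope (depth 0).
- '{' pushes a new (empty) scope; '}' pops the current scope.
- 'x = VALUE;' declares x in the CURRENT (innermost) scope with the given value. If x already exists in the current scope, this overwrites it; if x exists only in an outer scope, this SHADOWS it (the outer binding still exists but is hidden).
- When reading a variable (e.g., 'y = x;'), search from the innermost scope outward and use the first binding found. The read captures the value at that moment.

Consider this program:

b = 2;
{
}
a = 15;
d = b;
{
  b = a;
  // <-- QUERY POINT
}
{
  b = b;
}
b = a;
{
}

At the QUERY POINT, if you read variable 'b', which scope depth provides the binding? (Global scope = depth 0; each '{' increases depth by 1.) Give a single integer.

Answer: 1

Derivation:
Step 1: declare b=2 at depth 0
Step 2: enter scope (depth=1)
Step 3: exit scope (depth=0)
Step 4: declare a=15 at depth 0
Step 5: declare d=(read b)=2 at depth 0
Step 6: enter scope (depth=1)
Step 7: declare b=(read a)=15 at depth 1
Visible at query point: a=15 b=15 d=2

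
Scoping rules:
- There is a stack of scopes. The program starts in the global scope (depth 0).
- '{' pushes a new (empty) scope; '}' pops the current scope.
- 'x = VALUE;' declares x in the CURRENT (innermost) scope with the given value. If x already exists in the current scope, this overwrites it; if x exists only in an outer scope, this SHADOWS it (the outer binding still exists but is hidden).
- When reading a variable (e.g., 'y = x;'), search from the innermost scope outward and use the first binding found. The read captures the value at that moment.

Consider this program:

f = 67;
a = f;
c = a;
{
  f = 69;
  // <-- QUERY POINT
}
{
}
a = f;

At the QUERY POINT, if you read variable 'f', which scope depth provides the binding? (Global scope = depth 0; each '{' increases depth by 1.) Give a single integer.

Answer: 1

Derivation:
Step 1: declare f=67 at depth 0
Step 2: declare a=(read f)=67 at depth 0
Step 3: declare c=(read a)=67 at depth 0
Step 4: enter scope (depth=1)
Step 5: declare f=69 at depth 1
Visible at query point: a=67 c=67 f=69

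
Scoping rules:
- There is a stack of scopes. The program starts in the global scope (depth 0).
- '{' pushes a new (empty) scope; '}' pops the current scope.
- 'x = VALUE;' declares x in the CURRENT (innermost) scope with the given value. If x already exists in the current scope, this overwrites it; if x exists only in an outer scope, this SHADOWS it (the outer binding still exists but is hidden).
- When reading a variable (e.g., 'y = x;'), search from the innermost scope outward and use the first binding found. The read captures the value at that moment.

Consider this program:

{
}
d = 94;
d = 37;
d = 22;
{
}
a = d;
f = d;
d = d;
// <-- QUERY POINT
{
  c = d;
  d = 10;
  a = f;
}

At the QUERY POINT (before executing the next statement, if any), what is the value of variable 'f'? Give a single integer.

Answer: 22

Derivation:
Step 1: enter scope (depth=1)
Step 2: exit scope (depth=0)
Step 3: declare d=94 at depth 0
Step 4: declare d=37 at depth 0
Step 5: declare d=22 at depth 0
Step 6: enter scope (depth=1)
Step 7: exit scope (depth=0)
Step 8: declare a=(read d)=22 at depth 0
Step 9: declare f=(read d)=22 at depth 0
Step 10: declare d=(read d)=22 at depth 0
Visible at query point: a=22 d=22 f=22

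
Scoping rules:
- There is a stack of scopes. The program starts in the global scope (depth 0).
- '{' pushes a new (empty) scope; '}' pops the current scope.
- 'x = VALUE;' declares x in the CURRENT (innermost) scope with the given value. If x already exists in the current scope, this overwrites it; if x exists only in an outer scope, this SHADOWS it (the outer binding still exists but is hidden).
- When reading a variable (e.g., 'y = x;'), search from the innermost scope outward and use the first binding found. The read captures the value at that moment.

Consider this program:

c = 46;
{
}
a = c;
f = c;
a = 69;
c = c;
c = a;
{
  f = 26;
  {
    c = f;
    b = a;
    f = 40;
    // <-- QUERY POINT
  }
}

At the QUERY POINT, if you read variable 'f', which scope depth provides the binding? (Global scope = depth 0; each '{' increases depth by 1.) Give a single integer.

Answer: 2

Derivation:
Step 1: declare c=46 at depth 0
Step 2: enter scope (depth=1)
Step 3: exit scope (depth=0)
Step 4: declare a=(read c)=46 at depth 0
Step 5: declare f=(read c)=46 at depth 0
Step 6: declare a=69 at depth 0
Step 7: declare c=(read c)=46 at depth 0
Step 8: declare c=(read a)=69 at depth 0
Step 9: enter scope (depth=1)
Step 10: declare f=26 at depth 1
Step 11: enter scope (depth=2)
Step 12: declare c=(read f)=26 at depth 2
Step 13: declare b=(read a)=69 at depth 2
Step 14: declare f=40 at depth 2
Visible at query point: a=69 b=69 c=26 f=40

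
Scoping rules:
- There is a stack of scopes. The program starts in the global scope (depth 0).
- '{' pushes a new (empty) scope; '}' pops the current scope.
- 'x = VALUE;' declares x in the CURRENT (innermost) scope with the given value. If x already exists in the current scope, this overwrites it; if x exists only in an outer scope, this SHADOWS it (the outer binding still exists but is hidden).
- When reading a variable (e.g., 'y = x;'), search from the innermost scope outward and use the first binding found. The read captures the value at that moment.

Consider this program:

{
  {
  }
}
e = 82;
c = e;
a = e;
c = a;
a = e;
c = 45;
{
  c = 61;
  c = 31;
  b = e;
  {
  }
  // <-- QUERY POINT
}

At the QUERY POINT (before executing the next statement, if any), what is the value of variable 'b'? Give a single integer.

Step 1: enter scope (depth=1)
Step 2: enter scope (depth=2)
Step 3: exit scope (depth=1)
Step 4: exit scope (depth=0)
Step 5: declare e=82 at depth 0
Step 6: declare c=(read e)=82 at depth 0
Step 7: declare a=(read e)=82 at depth 0
Step 8: declare c=(read a)=82 at depth 0
Step 9: declare a=(read e)=82 at depth 0
Step 10: declare c=45 at depth 0
Step 11: enter scope (depth=1)
Step 12: declare c=61 at depth 1
Step 13: declare c=31 at depth 1
Step 14: declare b=(read e)=82 at depth 1
Step 15: enter scope (depth=2)
Step 16: exit scope (depth=1)
Visible at query point: a=82 b=82 c=31 e=82

Answer: 82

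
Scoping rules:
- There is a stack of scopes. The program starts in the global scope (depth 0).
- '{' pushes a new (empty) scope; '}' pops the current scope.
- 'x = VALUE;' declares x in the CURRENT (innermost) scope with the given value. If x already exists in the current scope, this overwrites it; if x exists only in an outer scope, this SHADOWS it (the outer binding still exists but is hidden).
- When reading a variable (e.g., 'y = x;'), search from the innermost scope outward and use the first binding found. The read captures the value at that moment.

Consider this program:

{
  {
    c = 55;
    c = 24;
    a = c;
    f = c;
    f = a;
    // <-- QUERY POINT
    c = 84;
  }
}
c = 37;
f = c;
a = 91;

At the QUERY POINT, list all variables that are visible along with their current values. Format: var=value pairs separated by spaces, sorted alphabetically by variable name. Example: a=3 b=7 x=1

Step 1: enter scope (depth=1)
Step 2: enter scope (depth=2)
Step 3: declare c=55 at depth 2
Step 4: declare c=24 at depth 2
Step 5: declare a=(read c)=24 at depth 2
Step 6: declare f=(read c)=24 at depth 2
Step 7: declare f=(read a)=24 at depth 2
Visible at query point: a=24 c=24 f=24

Answer: a=24 c=24 f=24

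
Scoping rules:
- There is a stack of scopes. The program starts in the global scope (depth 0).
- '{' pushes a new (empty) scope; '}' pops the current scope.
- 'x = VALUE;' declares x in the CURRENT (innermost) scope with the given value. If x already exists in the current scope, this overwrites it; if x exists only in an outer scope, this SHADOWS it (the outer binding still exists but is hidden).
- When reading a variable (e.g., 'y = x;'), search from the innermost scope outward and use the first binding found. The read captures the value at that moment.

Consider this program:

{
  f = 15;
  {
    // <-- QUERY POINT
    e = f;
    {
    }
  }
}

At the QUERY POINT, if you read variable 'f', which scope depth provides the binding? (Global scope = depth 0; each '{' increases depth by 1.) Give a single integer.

Answer: 1

Derivation:
Step 1: enter scope (depth=1)
Step 2: declare f=15 at depth 1
Step 3: enter scope (depth=2)
Visible at query point: f=15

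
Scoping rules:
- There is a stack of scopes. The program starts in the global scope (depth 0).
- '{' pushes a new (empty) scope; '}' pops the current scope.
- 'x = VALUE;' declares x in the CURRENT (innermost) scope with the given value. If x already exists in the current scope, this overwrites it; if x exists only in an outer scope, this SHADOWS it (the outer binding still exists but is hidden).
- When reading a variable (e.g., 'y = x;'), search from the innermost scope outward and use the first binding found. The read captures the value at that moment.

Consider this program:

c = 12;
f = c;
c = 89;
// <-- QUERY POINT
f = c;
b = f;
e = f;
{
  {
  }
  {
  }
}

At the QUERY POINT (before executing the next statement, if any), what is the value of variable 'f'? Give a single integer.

Answer: 12

Derivation:
Step 1: declare c=12 at depth 0
Step 2: declare f=(read c)=12 at depth 0
Step 3: declare c=89 at depth 0
Visible at query point: c=89 f=12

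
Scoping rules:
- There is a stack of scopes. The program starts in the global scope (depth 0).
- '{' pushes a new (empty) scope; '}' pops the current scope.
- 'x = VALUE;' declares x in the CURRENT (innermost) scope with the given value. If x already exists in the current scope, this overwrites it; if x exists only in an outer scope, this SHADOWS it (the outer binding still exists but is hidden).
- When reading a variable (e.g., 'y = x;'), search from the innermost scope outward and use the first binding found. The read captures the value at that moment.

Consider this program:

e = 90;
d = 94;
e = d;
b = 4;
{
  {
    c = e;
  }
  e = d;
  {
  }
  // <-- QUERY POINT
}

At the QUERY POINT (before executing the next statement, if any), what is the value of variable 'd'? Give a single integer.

Step 1: declare e=90 at depth 0
Step 2: declare d=94 at depth 0
Step 3: declare e=(read d)=94 at depth 0
Step 4: declare b=4 at depth 0
Step 5: enter scope (depth=1)
Step 6: enter scope (depth=2)
Step 7: declare c=(read e)=94 at depth 2
Step 8: exit scope (depth=1)
Step 9: declare e=(read d)=94 at depth 1
Step 10: enter scope (depth=2)
Step 11: exit scope (depth=1)
Visible at query point: b=4 d=94 e=94

Answer: 94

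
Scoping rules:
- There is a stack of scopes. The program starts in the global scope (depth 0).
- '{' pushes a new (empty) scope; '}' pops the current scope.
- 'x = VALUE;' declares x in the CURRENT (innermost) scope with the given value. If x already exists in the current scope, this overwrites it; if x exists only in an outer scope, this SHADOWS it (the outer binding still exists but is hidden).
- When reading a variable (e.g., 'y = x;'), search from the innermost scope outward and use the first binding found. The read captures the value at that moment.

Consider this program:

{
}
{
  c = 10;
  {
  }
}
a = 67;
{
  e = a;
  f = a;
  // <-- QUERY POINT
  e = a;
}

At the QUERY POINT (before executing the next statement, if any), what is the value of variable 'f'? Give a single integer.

Step 1: enter scope (depth=1)
Step 2: exit scope (depth=0)
Step 3: enter scope (depth=1)
Step 4: declare c=10 at depth 1
Step 5: enter scope (depth=2)
Step 6: exit scope (depth=1)
Step 7: exit scope (depth=0)
Step 8: declare a=67 at depth 0
Step 9: enter scope (depth=1)
Step 10: declare e=(read a)=67 at depth 1
Step 11: declare f=(read a)=67 at depth 1
Visible at query point: a=67 e=67 f=67

Answer: 67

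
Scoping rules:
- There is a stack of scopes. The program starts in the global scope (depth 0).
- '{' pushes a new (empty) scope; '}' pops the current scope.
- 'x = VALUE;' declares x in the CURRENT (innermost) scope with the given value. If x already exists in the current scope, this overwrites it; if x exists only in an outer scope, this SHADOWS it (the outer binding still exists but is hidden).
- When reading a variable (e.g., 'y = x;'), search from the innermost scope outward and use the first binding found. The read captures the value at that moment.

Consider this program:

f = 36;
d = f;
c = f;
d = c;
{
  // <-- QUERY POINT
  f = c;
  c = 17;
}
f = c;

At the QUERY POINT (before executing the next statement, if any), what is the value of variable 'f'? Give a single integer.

Step 1: declare f=36 at depth 0
Step 2: declare d=(read f)=36 at depth 0
Step 3: declare c=(read f)=36 at depth 0
Step 4: declare d=(read c)=36 at depth 0
Step 5: enter scope (depth=1)
Visible at query point: c=36 d=36 f=36

Answer: 36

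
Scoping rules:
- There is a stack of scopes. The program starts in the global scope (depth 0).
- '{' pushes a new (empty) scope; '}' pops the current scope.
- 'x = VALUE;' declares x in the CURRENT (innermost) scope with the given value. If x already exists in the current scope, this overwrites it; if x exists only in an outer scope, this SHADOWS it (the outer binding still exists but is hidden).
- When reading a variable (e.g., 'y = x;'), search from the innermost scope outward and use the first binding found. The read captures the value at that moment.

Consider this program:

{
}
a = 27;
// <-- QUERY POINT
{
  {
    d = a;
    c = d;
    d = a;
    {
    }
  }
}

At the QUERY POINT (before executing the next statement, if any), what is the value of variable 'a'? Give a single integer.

Step 1: enter scope (depth=1)
Step 2: exit scope (depth=0)
Step 3: declare a=27 at depth 0
Visible at query point: a=27

Answer: 27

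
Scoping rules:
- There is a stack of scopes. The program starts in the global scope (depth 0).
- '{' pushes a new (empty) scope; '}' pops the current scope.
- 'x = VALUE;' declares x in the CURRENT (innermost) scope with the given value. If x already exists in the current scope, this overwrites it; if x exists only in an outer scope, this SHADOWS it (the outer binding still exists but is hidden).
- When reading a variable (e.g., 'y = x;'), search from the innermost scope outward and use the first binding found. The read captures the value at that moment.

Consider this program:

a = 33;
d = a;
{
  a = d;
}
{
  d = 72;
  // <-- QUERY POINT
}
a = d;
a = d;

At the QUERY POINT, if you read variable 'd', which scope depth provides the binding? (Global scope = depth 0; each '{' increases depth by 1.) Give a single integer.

Step 1: declare a=33 at depth 0
Step 2: declare d=(read a)=33 at depth 0
Step 3: enter scope (depth=1)
Step 4: declare a=(read d)=33 at depth 1
Step 5: exit scope (depth=0)
Step 6: enter scope (depth=1)
Step 7: declare d=72 at depth 1
Visible at query point: a=33 d=72

Answer: 1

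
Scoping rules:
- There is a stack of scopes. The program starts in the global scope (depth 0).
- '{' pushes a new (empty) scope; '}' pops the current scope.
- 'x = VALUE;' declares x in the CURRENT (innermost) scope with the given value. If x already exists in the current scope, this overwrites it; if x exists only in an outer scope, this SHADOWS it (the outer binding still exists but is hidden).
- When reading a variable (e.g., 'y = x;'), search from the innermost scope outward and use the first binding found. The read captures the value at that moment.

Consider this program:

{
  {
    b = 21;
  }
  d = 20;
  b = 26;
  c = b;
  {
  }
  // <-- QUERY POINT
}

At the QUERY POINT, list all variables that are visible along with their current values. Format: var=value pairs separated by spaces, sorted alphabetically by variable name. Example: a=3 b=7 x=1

Step 1: enter scope (depth=1)
Step 2: enter scope (depth=2)
Step 3: declare b=21 at depth 2
Step 4: exit scope (depth=1)
Step 5: declare d=20 at depth 1
Step 6: declare b=26 at depth 1
Step 7: declare c=(read b)=26 at depth 1
Step 8: enter scope (depth=2)
Step 9: exit scope (depth=1)
Visible at query point: b=26 c=26 d=20

Answer: b=26 c=26 d=20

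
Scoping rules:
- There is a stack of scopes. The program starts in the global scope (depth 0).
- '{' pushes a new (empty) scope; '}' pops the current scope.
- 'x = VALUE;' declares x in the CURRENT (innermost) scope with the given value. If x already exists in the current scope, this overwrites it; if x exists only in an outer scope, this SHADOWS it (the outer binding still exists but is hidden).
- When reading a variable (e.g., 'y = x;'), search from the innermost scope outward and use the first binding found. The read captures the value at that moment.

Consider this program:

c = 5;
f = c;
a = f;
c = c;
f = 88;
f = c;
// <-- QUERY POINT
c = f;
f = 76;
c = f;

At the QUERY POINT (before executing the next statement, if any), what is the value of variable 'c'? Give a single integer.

Answer: 5

Derivation:
Step 1: declare c=5 at depth 0
Step 2: declare f=(read c)=5 at depth 0
Step 3: declare a=(read f)=5 at depth 0
Step 4: declare c=(read c)=5 at depth 0
Step 5: declare f=88 at depth 0
Step 6: declare f=(read c)=5 at depth 0
Visible at query point: a=5 c=5 f=5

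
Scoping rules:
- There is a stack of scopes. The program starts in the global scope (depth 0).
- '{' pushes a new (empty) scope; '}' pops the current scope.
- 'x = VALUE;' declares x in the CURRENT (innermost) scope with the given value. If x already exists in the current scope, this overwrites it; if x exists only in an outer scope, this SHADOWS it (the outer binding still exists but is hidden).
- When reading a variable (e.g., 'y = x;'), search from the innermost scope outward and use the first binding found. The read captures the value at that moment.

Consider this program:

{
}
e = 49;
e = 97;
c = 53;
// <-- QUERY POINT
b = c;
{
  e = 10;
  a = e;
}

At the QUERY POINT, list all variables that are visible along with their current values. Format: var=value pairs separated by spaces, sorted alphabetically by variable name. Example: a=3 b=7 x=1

Step 1: enter scope (depth=1)
Step 2: exit scope (depth=0)
Step 3: declare e=49 at depth 0
Step 4: declare e=97 at depth 0
Step 5: declare c=53 at depth 0
Visible at query point: c=53 e=97

Answer: c=53 e=97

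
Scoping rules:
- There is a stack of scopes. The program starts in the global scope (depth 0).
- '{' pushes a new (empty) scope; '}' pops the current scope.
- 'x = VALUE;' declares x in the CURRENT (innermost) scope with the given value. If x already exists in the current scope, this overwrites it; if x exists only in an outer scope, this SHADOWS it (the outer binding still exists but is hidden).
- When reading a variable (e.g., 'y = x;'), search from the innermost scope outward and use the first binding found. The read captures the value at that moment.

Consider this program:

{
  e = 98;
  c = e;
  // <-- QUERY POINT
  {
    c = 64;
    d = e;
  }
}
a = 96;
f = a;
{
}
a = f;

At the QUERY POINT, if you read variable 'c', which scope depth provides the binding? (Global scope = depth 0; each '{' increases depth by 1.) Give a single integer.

Step 1: enter scope (depth=1)
Step 2: declare e=98 at depth 1
Step 3: declare c=(read e)=98 at depth 1
Visible at query point: c=98 e=98

Answer: 1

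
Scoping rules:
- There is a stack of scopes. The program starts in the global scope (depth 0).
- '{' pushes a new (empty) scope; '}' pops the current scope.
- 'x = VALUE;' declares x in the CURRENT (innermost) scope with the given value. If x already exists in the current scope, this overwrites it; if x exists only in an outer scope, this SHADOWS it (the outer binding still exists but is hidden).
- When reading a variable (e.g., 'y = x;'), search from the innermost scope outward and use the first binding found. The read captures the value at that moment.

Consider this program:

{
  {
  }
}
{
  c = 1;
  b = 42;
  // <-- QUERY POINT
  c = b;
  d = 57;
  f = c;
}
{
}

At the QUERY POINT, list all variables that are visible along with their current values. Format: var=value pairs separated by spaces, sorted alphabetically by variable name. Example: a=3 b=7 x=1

Answer: b=42 c=1

Derivation:
Step 1: enter scope (depth=1)
Step 2: enter scope (depth=2)
Step 3: exit scope (depth=1)
Step 4: exit scope (depth=0)
Step 5: enter scope (depth=1)
Step 6: declare c=1 at depth 1
Step 7: declare b=42 at depth 1
Visible at query point: b=42 c=1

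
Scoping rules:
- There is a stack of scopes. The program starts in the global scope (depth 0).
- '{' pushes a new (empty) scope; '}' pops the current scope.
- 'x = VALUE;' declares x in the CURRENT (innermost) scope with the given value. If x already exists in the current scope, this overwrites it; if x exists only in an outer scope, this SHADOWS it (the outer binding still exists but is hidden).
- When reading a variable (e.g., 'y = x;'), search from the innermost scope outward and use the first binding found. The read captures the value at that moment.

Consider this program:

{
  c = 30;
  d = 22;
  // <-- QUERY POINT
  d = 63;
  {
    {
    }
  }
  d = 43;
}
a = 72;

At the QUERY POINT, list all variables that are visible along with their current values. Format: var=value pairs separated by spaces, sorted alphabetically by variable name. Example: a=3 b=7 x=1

Answer: c=30 d=22

Derivation:
Step 1: enter scope (depth=1)
Step 2: declare c=30 at depth 1
Step 3: declare d=22 at depth 1
Visible at query point: c=30 d=22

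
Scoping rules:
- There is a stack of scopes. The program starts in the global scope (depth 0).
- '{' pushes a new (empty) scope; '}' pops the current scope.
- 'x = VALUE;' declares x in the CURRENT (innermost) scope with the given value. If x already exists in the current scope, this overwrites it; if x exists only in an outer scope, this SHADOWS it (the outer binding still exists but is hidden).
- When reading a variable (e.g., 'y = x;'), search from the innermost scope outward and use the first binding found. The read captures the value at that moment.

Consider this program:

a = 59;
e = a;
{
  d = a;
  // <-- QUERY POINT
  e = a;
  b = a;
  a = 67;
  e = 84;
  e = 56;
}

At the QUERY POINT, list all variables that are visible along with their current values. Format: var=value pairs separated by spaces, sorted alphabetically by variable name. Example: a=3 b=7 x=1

Answer: a=59 d=59 e=59

Derivation:
Step 1: declare a=59 at depth 0
Step 2: declare e=(read a)=59 at depth 0
Step 3: enter scope (depth=1)
Step 4: declare d=(read a)=59 at depth 1
Visible at query point: a=59 d=59 e=59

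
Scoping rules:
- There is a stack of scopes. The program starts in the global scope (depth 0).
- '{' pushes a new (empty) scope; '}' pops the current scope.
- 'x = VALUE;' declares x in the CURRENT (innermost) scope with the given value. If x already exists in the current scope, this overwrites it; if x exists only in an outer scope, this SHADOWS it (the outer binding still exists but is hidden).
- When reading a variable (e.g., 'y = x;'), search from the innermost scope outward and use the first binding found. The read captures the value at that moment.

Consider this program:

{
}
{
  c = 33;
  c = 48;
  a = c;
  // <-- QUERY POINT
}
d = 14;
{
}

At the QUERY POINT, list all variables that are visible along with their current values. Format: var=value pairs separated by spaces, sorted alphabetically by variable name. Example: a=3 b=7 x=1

Answer: a=48 c=48

Derivation:
Step 1: enter scope (depth=1)
Step 2: exit scope (depth=0)
Step 3: enter scope (depth=1)
Step 4: declare c=33 at depth 1
Step 5: declare c=48 at depth 1
Step 6: declare a=(read c)=48 at depth 1
Visible at query point: a=48 c=48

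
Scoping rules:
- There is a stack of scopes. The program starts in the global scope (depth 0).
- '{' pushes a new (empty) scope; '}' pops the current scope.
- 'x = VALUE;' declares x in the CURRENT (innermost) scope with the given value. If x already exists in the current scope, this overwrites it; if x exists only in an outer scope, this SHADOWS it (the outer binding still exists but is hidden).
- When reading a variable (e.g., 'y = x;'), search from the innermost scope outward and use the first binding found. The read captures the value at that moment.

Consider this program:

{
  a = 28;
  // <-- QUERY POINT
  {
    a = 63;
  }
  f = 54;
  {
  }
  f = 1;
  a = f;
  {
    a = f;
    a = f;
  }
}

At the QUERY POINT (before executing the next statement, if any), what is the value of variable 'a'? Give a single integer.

Answer: 28

Derivation:
Step 1: enter scope (depth=1)
Step 2: declare a=28 at depth 1
Visible at query point: a=28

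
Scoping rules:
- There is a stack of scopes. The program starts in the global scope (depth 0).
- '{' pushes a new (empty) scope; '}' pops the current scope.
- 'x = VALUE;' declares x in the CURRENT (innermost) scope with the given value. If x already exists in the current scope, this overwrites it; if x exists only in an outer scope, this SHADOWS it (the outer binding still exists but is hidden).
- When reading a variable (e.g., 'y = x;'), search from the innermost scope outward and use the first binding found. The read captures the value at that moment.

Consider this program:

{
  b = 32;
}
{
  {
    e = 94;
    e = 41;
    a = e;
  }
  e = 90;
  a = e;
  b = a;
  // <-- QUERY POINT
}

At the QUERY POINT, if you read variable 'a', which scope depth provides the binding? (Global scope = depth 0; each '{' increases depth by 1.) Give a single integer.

Answer: 1

Derivation:
Step 1: enter scope (depth=1)
Step 2: declare b=32 at depth 1
Step 3: exit scope (depth=0)
Step 4: enter scope (depth=1)
Step 5: enter scope (depth=2)
Step 6: declare e=94 at depth 2
Step 7: declare e=41 at depth 2
Step 8: declare a=(read e)=41 at depth 2
Step 9: exit scope (depth=1)
Step 10: declare e=90 at depth 1
Step 11: declare a=(read e)=90 at depth 1
Step 12: declare b=(read a)=90 at depth 1
Visible at query point: a=90 b=90 e=90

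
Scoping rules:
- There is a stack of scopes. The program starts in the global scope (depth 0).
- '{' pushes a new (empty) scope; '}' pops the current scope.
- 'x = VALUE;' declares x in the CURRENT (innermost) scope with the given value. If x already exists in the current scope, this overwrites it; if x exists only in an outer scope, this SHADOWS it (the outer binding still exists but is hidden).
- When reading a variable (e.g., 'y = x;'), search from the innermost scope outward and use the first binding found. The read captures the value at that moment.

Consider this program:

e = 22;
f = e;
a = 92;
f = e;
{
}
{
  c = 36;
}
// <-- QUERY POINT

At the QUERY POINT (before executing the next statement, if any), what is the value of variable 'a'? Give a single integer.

Step 1: declare e=22 at depth 0
Step 2: declare f=(read e)=22 at depth 0
Step 3: declare a=92 at depth 0
Step 4: declare f=(read e)=22 at depth 0
Step 5: enter scope (depth=1)
Step 6: exit scope (depth=0)
Step 7: enter scope (depth=1)
Step 8: declare c=36 at depth 1
Step 9: exit scope (depth=0)
Visible at query point: a=92 e=22 f=22

Answer: 92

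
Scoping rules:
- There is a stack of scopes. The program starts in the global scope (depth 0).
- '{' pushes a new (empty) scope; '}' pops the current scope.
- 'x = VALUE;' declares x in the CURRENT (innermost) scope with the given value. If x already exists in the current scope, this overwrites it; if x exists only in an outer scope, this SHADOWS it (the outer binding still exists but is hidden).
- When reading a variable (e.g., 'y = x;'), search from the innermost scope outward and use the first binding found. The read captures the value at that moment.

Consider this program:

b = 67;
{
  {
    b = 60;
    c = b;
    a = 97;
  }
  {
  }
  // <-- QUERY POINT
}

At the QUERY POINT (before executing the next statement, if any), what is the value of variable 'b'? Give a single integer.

Answer: 67

Derivation:
Step 1: declare b=67 at depth 0
Step 2: enter scope (depth=1)
Step 3: enter scope (depth=2)
Step 4: declare b=60 at depth 2
Step 5: declare c=(read b)=60 at depth 2
Step 6: declare a=97 at depth 2
Step 7: exit scope (depth=1)
Step 8: enter scope (depth=2)
Step 9: exit scope (depth=1)
Visible at query point: b=67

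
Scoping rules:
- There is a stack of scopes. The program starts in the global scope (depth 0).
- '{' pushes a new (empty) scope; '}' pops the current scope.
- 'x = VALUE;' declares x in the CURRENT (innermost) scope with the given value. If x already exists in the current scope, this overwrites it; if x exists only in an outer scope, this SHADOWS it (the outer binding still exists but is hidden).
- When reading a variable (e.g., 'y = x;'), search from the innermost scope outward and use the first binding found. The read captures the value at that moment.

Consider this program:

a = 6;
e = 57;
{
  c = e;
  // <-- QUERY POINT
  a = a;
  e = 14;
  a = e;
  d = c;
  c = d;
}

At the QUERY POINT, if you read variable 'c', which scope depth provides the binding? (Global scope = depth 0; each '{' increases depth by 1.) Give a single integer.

Step 1: declare a=6 at depth 0
Step 2: declare e=57 at depth 0
Step 3: enter scope (depth=1)
Step 4: declare c=(read e)=57 at depth 1
Visible at query point: a=6 c=57 e=57

Answer: 1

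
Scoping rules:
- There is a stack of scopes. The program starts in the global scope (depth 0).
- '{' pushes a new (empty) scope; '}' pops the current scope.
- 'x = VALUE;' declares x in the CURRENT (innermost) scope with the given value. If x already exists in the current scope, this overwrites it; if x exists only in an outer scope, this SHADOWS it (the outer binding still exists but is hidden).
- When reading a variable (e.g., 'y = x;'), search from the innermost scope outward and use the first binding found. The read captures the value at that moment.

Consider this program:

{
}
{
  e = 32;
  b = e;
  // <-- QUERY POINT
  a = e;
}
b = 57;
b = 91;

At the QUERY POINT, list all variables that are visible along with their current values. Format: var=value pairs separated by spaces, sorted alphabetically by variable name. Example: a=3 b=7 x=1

Answer: b=32 e=32

Derivation:
Step 1: enter scope (depth=1)
Step 2: exit scope (depth=0)
Step 3: enter scope (depth=1)
Step 4: declare e=32 at depth 1
Step 5: declare b=(read e)=32 at depth 1
Visible at query point: b=32 e=32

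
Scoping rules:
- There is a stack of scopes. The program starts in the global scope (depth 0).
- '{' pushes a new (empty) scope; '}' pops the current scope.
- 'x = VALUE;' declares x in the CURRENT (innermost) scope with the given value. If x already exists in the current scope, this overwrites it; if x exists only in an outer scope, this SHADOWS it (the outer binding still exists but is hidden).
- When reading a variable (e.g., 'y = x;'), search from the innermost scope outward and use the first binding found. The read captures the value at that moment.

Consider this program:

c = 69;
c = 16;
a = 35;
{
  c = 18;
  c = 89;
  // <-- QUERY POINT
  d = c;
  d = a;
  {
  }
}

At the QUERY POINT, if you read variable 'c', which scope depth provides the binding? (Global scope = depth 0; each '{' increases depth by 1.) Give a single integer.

Step 1: declare c=69 at depth 0
Step 2: declare c=16 at depth 0
Step 3: declare a=35 at depth 0
Step 4: enter scope (depth=1)
Step 5: declare c=18 at depth 1
Step 6: declare c=89 at depth 1
Visible at query point: a=35 c=89

Answer: 1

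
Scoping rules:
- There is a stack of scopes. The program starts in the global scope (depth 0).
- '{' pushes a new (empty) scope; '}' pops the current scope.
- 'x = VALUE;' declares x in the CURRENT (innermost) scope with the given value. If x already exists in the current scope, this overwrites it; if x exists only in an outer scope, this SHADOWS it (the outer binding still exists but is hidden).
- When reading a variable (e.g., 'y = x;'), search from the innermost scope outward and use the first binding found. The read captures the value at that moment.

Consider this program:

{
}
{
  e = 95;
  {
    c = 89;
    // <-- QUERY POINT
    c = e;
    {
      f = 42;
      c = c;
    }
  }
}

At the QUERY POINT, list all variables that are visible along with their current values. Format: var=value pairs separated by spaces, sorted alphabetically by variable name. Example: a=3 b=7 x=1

Step 1: enter scope (depth=1)
Step 2: exit scope (depth=0)
Step 3: enter scope (depth=1)
Step 4: declare e=95 at depth 1
Step 5: enter scope (depth=2)
Step 6: declare c=89 at depth 2
Visible at query point: c=89 e=95

Answer: c=89 e=95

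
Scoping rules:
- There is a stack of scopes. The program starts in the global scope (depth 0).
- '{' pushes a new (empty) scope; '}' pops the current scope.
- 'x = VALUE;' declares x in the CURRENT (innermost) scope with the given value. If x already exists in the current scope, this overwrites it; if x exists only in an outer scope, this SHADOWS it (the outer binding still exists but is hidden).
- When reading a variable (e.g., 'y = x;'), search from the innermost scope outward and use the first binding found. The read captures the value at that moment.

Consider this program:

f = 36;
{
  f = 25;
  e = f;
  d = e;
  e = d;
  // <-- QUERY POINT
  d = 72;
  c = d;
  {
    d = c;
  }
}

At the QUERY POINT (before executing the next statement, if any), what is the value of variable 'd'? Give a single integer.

Answer: 25

Derivation:
Step 1: declare f=36 at depth 0
Step 2: enter scope (depth=1)
Step 3: declare f=25 at depth 1
Step 4: declare e=(read f)=25 at depth 1
Step 5: declare d=(read e)=25 at depth 1
Step 6: declare e=(read d)=25 at depth 1
Visible at query point: d=25 e=25 f=25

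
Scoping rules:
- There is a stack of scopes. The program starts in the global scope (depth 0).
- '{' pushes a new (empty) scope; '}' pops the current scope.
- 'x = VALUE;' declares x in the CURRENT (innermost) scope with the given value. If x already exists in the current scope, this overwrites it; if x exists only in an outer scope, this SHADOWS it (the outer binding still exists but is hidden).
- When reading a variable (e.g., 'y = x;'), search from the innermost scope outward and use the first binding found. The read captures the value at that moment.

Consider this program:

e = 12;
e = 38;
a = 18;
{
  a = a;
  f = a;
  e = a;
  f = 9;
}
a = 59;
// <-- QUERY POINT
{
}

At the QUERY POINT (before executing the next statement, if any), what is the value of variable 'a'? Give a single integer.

Step 1: declare e=12 at depth 0
Step 2: declare e=38 at depth 0
Step 3: declare a=18 at depth 0
Step 4: enter scope (depth=1)
Step 5: declare a=(read a)=18 at depth 1
Step 6: declare f=(read a)=18 at depth 1
Step 7: declare e=(read a)=18 at depth 1
Step 8: declare f=9 at depth 1
Step 9: exit scope (depth=0)
Step 10: declare a=59 at depth 0
Visible at query point: a=59 e=38

Answer: 59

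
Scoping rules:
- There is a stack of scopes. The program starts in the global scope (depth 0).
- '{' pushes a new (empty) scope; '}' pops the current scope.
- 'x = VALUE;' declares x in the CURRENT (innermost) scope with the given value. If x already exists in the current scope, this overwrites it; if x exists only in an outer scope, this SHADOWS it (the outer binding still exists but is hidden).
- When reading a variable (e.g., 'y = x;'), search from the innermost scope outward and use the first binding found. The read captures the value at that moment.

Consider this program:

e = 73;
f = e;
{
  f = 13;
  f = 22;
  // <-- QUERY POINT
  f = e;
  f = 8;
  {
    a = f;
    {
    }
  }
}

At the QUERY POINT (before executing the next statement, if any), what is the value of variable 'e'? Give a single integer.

Step 1: declare e=73 at depth 0
Step 2: declare f=(read e)=73 at depth 0
Step 3: enter scope (depth=1)
Step 4: declare f=13 at depth 1
Step 5: declare f=22 at depth 1
Visible at query point: e=73 f=22

Answer: 73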